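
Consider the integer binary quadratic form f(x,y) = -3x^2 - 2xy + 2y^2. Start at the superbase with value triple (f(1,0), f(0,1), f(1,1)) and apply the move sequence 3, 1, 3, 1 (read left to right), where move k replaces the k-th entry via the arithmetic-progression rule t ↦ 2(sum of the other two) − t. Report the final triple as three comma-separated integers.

start (-3,2,-3) = (f(1,0),f(0,1),f(1,1))
replace slot 3: 2·((-3)+2) − (-3) = 1 → (-3,2,1)
replace slot 1: 2·(2+1) − (-3) = 9 → (9,2,1)
replace slot 3: 2·(9+2) − 1 = 21 → (9,2,21)
replace slot 1: 2·(2+21) − 9 = 37 → (37,2,21)

37,2,21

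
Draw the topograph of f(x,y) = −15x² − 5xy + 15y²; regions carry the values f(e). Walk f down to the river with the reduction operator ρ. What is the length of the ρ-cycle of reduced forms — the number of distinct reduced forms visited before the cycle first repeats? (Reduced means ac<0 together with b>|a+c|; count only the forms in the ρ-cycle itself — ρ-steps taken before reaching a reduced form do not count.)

D = 925, ⌊√D⌋ = 30
descent: ρ → (15,5,-15)  [lands on river]
river: ρ → (-15,25,5)
river: ρ → (5,25,-15)
river: ρ → (-15,5,15)
river: ρ → (15,25,-5)
river: ρ → (-5,25,15)
ρ-cycle length = 6 (tail of 1 descent step not counted)

6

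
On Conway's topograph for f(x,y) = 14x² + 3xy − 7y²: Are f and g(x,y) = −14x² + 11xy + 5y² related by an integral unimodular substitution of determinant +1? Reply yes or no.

D₁ = 401, D₂ = 401
river cycle of f (length 10): (-7, 11, 10), (10, 9, -8), (-8, 7, 11), (11, 15, -4), (-4, 17, 7), (7, 11, -10), (-10, 9, 8), (8, 7, -11), (-11, 15, 4), (4, 17, -7)
river cycle of g (length 6): (5, 19, -2), (-2, 17, 14), (14, 11, -5), (-5, 19, 2), (2, 17, -14), (-14, 11, 5)
cycles differ ⇒ inequivalent

no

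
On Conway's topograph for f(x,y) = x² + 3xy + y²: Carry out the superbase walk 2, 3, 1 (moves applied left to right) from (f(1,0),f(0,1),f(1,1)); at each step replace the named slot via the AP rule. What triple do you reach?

start (1,1,5) = (f(1,0),f(0,1),f(1,1))
replace slot 2: 2·(1+5) − 1 = 11 → (1,11,5)
replace slot 3: 2·(1+11) − 5 = 19 → (1,11,19)
replace slot 1: 2·(11+19) − 1 = 59 → (59,11,19)

59,11,19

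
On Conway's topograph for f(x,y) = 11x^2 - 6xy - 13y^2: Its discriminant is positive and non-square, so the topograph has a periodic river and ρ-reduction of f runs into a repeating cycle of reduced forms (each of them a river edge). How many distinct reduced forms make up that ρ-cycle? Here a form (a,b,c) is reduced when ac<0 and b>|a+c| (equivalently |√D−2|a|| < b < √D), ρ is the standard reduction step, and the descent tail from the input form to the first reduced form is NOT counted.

D = 608, ⌊√D⌋ = 24
descent: ρ → (-13,6,11)  [lands on river]
river: ρ → (11,16,-8)
river: ρ → (-8,16,11)
river: ρ → (11,6,-13)
river: ρ → (-13,20,4)
river: ρ → (4,20,-13)
ρ-cycle length = 6 (tail of 1 descent step not counted)

6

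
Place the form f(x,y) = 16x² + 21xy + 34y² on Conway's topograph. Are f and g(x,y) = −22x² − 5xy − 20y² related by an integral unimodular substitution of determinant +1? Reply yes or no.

D₁ = -1735, D₂ = -1735
f: translate: b→-11 (≡21 mod 32), so (16,21,34)→(16,-11,29)
f: reduced (well bottom): (16,-11,29) with a≤c, −a<b≤a
g is negative-definite; reduce −g:
−g: flip: (22,5,20)→(20,-5,22)
−g: reduced (well bottom): (20,-5,22) with a≤c, −a<b≤a
flip sign back: reduced form of g is (-20,5,-22)
reduced forms (16, -11, 29) vs (-20, 5, -22) ⇒ inequivalent

no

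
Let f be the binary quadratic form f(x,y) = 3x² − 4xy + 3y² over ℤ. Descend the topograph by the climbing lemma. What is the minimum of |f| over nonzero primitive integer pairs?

translate: b→2 (≡-4 mod 6), so (3,-4,3)→(3,2,2)
flip: (3,2,2)→(2,-2,3)
translate: b→2 (≡-2 mod 4), so (2,-2,3)→(2,2,3)
reduced (well bottom): (2,2,3) with a≤c, −a<b≤a
well minimum = a = 2

2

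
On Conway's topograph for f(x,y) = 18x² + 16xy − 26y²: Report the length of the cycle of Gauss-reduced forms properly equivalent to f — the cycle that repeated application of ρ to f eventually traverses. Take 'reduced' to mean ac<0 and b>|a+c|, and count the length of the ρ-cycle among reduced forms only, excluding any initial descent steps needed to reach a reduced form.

D = 2128, ⌊√D⌋ = 46
river: ρ → (-26,36,8)
river: ρ → (8,44,-6)
river: ρ → (-6,40,22)
river: ρ → (22,4,-24)
river: ρ → (-24,44,2)
river: ρ → (2,44,-24)
river: ρ → (-24,4,22)
river: ρ → (22,40,-6)
river: ρ → (-6,44,8)
river: ρ → (8,36,-26)
river: ρ → (-26,16,18)
river: ρ → (18,20,-24)
river: ρ → (-24,28,14)
river: ρ → (14,28,-24)
river: ρ → (-24,20,18)
river: ρ → (18,16,-26)
ρ-cycle length = 16 (tail of 0 descent steps not counted)

16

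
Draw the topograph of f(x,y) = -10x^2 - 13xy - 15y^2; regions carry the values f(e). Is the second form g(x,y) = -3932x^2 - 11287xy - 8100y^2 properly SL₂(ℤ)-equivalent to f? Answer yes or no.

D₁ = -431, D₂ = -431
f is negative-definite; reduce −f:
−f: translate: b→-7 (≡13 mod 20), so (10,13,15)→(10,-7,12)
−f: reduced (well bottom): (10,-7,12) with a≤c, −a<b≤a
flip sign back: reduced form of f is (-10,7,-12)
g is negative-definite; reduce −g:
−g: translate: b→3423 (≡11287 mod 7864), so (3932,11287,8100)→(3932,3423,745)
−g: flip: (3932,3423,745)→(745,-3423,3932)
−g: translate: b→-443 (≡-3423 mod 1490), so (745,-3423,3932)→(745,-443,66)
−g: flip: (745,-443,66)→(66,443,745)
−g: translate: b→47 (≡443 mod 132), so (66,443,745)→(66,47,10)
−g: flip: (66,47,10)→(10,-47,66)
−g: translate: b→-7 (≡-47 mod 20), so (10,-47,66)→(10,-7,12)
−g: reduced (well bottom): (10,-7,12) with a≤c, −a<b≤a
flip sign back: reduced form of g is (-10,7,-12)
reduced forms (-10, 7, -12) vs (-10, 7, -12) ⇒ equivalent

yes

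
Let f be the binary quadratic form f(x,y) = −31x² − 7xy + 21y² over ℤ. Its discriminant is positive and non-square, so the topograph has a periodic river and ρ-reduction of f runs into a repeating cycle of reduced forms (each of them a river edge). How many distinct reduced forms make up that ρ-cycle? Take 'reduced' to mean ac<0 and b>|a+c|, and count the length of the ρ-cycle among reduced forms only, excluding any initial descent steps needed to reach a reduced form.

D = 2653, ⌊√D⌋ = 51
descent: ρ → (21,49,-3)  [lands on river]
river: ρ → (-3,47,37)
river: ρ → (37,27,-13)
river: ρ → (-13,51,1)
river: ρ → (1,51,-13)
river: ρ → (-13,27,37)
river: ρ → (37,47,-3)
river: ρ → (-3,49,21)
river: ρ → (21,35,-17)
river: ρ → (-17,33,23)
river: ρ → (23,13,-27)
river: ρ → (-27,41,9)
river: ρ → (9,49,-7)
river: ρ → (-7,49,9)
river: ρ → (9,41,-27)
river: ρ → (-27,13,23)
river: ρ → (23,33,-17)
river: ρ → (-17,35,21)
ρ-cycle length = 18 (tail of 1 descent step not counted)

18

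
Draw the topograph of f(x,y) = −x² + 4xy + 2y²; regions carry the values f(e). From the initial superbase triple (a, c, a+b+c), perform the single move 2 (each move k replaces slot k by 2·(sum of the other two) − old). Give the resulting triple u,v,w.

start (-1,2,5) = (f(1,0),f(0,1),f(1,1))
replace slot 2: 2·((-1)+5) − 2 = 6 → (-1,6,5)

-1,6,5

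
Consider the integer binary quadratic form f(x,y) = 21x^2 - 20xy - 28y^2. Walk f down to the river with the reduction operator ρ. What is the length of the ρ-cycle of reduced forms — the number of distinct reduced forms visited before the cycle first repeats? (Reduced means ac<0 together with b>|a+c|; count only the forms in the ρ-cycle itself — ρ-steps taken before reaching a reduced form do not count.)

D = 2752, ⌊√D⌋ = 52
descent: ρ → (-28,20,21)  [lands on river]
river: ρ → (21,22,-27)
river: ρ → (-27,32,16)
river: ρ → (16,32,-27)
river: ρ → (-27,22,21)
river: ρ → (21,20,-28)
river: ρ → (-28,36,13)
river: ρ → (13,42,-19)
river: ρ → (-19,34,21)
river: ρ → (21,50,-3)
river: ρ → (-3,52,4)
river: ρ → (4,52,-3)
river: ρ → (-3,50,21)
river: ρ → (21,34,-19)
river: ρ → (-19,42,13)
river: ρ → (13,36,-28)
ρ-cycle length = 16 (tail of 1 descent step not counted)

16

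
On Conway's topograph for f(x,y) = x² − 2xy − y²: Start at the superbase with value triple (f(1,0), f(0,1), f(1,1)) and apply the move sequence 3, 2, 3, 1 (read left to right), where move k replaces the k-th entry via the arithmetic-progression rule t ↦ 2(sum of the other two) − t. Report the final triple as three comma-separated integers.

start (1,-1,-2) = (f(1,0),f(0,1),f(1,1))
replace slot 3: 2·(1+(-1)) − (-2) = 2 → (1,-1,2)
replace slot 2: 2·(1+2) − (-1) = 7 → (1,7,2)
replace slot 3: 2·(1+7) − 2 = 14 → (1,7,14)
replace slot 1: 2·(7+14) − 1 = 41 → (41,7,14)

41,7,14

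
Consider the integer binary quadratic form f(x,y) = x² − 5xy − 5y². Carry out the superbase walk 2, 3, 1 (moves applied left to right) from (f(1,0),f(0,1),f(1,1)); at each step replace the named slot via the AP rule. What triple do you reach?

start (1,-5,-9) = (f(1,0),f(0,1),f(1,1))
replace slot 2: 2·(1+(-9)) − (-5) = -11 → (1,-11,-9)
replace slot 3: 2·(1+(-11)) − (-9) = -11 → (1,-11,-11)
replace slot 1: 2·((-11)+(-11)) − 1 = -45 → (-45,-11,-11)

-45,-11,-11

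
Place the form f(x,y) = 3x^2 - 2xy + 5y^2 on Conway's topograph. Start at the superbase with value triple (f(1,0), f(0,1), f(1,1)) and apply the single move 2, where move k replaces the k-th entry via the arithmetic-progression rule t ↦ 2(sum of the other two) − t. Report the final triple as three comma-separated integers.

start (3,5,6) = (f(1,0),f(0,1),f(1,1))
replace slot 2: 2·(3+6) − 5 = 13 → (3,13,6)

3,13,6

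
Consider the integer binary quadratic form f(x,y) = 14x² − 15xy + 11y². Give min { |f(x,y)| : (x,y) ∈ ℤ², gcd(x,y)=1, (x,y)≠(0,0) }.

translate: b→13 (≡-15 mod 28), so (14,-15,11)→(14,13,10)
flip: (14,13,10)→(10,-13,14)
translate: b→7 (≡-13 mod 20), so (10,-13,14)→(10,7,11)
reduced (well bottom): (10,7,11) with a≤c, −a<b≤a
well minimum = a = 10

10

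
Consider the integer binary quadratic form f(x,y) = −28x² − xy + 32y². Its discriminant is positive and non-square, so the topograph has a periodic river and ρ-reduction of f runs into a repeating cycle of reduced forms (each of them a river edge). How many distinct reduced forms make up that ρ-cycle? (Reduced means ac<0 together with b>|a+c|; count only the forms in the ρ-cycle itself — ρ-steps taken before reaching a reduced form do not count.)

D = 3585, ⌊√D⌋ = 59
descent: ρ → (32,1,-28)
descent: ρ → (-28,55,5)  [lands on river]
river: ρ → (5,55,-28)
river: ρ → (-28,57,3)
river: ρ → (3,57,-28)
ρ-cycle length = 4 (tail of 2 descent steps not counted)

4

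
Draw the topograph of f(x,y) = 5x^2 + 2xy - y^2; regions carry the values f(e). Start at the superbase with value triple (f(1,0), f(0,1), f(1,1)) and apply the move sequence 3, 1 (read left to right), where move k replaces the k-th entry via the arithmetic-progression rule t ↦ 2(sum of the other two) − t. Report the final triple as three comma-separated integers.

start (5,-1,6) = (f(1,0),f(0,1),f(1,1))
replace slot 3: 2·(5+(-1)) − 6 = 2 → (5,-1,2)
replace slot 1: 2·((-1)+2) − 5 = -3 → (-3,-1,2)

-3,-1,2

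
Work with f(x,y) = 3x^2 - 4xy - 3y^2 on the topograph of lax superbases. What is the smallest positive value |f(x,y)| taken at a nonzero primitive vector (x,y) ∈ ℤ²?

descent: ρ → (-3,4,3)  [lands on river]
river: ρ → (3,2,-4)
river: ρ → (-4,6,1)
river: ρ → (1,6,-4)
river: ρ → (-4,2,3)
river: ρ → (3,4,-3)
river: ρ → (-3,2,4)
river: ρ → (4,6,-1)
river: ρ → (-1,6,4)
river: ρ → (4,2,-3)
closes: descent 1, river 10
min |a| on river = 1

1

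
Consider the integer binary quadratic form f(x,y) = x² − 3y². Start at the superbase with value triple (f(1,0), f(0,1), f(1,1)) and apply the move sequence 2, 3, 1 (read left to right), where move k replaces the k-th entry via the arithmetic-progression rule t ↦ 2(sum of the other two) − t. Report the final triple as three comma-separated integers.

start (1,-3,-2) = (f(1,0),f(0,1),f(1,1))
replace slot 2: 2·(1+(-2)) − (-3) = 1 → (1,1,-2)
replace slot 3: 2·(1+1) − (-2) = 6 → (1,1,6)
replace slot 1: 2·(1+6) − 1 = 13 → (13,1,6)

13,1,6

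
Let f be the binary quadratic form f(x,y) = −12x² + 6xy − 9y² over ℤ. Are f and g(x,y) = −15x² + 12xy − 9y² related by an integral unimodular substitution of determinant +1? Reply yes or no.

D₁ = -396, D₂ = -396
f is negative-definite; reduce −f:
−f: flip: (12,-6,9)→(9,6,12)
−f: reduced (well bottom): (9,6,12) with a≤c, −a<b≤a
flip sign back: reduced form of f is (-9,-6,-12)
g is negative-definite; reduce −g:
−g: flip: (15,-12,9)→(9,12,15)
−g: translate: b→-6 (≡12 mod 18), so (9,12,15)→(9,-6,12)
−g: reduced (well bottom): (9,-6,12) with a≤c, −a<b≤a
flip sign back: reduced form of g is (-9,6,-12)
reduced forms (-9, -6, -12) vs (-9, 6, -12) ⇒ inequivalent

no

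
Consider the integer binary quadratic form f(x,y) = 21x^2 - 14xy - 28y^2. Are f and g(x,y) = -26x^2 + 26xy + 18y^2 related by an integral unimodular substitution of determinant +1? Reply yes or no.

D₁ = 2548, D₂ = 2548
river cycle of f (length 10): (-28, 14, 21), (21, 28, -21), (-21, 14, 28), (28, 42, -7), (-7, 42, 28), (28, 14, -21), (-21, 28, 21), (21, 14, -28), (-28, 42, 7), (7, 42, -28)
river cycle of g (length 6): (18, 46, -6), (-6, 50, 2), (2, 50, -6), (-6, 46, 18), (18, 26, -26), (-26, 26, 18)
cycles differ ⇒ inequivalent

no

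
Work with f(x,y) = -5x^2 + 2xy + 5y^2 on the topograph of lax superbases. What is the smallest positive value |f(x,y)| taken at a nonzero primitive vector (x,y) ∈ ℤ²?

river: ρ → (5,8,-2)
river: ρ → (-2,8,5)
river: ρ → (5,2,-5)
river: ρ → (-5,8,2)
river: ρ → (2,8,-5)
river: ρ → (-5,2,5)
closes: descent 0, river 6
min |a| on river = 2

2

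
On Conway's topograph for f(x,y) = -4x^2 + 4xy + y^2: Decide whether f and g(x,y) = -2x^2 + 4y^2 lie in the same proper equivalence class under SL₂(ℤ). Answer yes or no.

D₁ = 32, D₂ = 32
river cycle of f (length 2): (1, 4, -4), (-4, 4, 1)
river cycle of g (length 2): (-2, 4, 2), (2, 4, -2)
cycles differ ⇒ inequivalent

no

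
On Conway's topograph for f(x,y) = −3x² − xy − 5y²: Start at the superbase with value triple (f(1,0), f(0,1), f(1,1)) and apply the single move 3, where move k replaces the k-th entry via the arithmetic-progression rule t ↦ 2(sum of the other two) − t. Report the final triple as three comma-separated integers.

start (-3,-5,-9) = (f(1,0),f(0,1),f(1,1))
replace slot 3: 2·((-3)+(-5)) − (-9) = -7 → (-3,-5,-7)

-3,-5,-7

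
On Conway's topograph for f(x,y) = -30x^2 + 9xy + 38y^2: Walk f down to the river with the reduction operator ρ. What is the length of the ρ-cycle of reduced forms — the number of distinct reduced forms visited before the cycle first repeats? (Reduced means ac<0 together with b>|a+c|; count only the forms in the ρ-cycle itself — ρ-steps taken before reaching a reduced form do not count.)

D = 4641, ⌊√D⌋ = 68
river: ρ → (38,67,-1)
river: ρ → (-1,67,38)
river: ρ → (38,9,-30)
river: ρ → (-30,51,17)
river: ρ → (17,51,-30)
river: ρ → (-30,9,38)
ρ-cycle length = 6 (tail of 0 descent steps not counted)

6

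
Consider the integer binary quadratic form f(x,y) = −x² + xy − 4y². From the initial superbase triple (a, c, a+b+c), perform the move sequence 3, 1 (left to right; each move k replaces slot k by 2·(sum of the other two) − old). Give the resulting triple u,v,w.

start (-1,-4,-4) = (f(1,0),f(0,1),f(1,1))
replace slot 3: 2·((-1)+(-4)) − (-4) = -6 → (-1,-4,-6)
replace slot 1: 2·((-4)+(-6)) − (-1) = -19 → (-19,-4,-6)

-19,-4,-6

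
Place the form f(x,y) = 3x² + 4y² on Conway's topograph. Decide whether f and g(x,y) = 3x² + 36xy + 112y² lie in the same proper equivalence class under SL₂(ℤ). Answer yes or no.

D₁ = -48, D₂ = -48
f: reduced (well bottom): (3,0,4) with a≤c, −a<b≤a
g: translate: b→0 (≡36 mod 6), so (3,36,112)→(3,0,4)
g: reduced (well bottom): (3,0,4) with a≤c, −a<b≤a
reduced forms (3, 0, 4) vs (3, 0, 4) ⇒ equivalent

yes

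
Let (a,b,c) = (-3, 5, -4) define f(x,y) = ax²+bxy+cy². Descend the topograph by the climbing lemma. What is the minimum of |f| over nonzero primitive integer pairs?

translate: b→1 (≡-5 mod 6), so (3,-5,4)→(3,1,2)
flip: (3,1,2)→(2,-1,3)
reduced (well bottom): (2,-1,3) with a≤c, −a<b≤a
well minimum |f| = |-2| = 2 (negative-definite)

2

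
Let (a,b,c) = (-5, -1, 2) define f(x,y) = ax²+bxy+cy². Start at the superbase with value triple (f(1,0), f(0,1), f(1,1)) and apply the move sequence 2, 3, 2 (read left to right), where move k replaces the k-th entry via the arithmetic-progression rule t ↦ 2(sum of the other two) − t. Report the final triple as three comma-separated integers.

start (-5,2,-4) = (f(1,0),f(0,1),f(1,1))
replace slot 2: 2·((-5)+(-4)) − 2 = -20 → (-5,-20,-4)
replace slot 3: 2·((-5)+(-20)) − (-4) = -46 → (-5,-20,-46)
replace slot 2: 2·((-5)+(-46)) − (-20) = -82 → (-5,-82,-46)

-5,-82,-46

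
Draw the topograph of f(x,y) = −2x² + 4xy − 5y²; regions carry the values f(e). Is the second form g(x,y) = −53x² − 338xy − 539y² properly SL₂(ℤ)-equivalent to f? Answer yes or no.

D₁ = -24, D₂ = -24
f is negative-definite; reduce −f:
−f: translate: b→0 (≡-4 mod 4), so (2,-4,5)→(2,0,3)
−f: reduced (well bottom): (2,0,3) with a≤c, −a<b≤a
flip sign back: reduced form of f is (-2,0,-3)
g is negative-definite; reduce −g:
−g: translate: b→20 (≡338 mod 106), so (53,338,539)→(53,20,2)
−g: flip: (53,20,2)→(2,-20,53)
−g: translate: b→0 (≡-20 mod 4), so (2,-20,53)→(2,0,3)
−g: reduced (well bottom): (2,0,3) with a≤c, −a<b≤a
flip sign back: reduced form of g is (-2,0,-3)
reduced forms (-2, 0, -3) vs (-2, 0, -3) ⇒ equivalent

yes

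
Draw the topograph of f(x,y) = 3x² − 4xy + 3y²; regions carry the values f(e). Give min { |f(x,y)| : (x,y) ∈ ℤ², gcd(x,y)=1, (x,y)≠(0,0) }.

translate: b→2 (≡-4 mod 6), so (3,-4,3)→(3,2,2)
flip: (3,2,2)→(2,-2,3)
translate: b→2 (≡-2 mod 4), so (2,-2,3)→(2,2,3)
reduced (well bottom): (2,2,3) with a≤c, −a<b≤a
well minimum = a = 2

2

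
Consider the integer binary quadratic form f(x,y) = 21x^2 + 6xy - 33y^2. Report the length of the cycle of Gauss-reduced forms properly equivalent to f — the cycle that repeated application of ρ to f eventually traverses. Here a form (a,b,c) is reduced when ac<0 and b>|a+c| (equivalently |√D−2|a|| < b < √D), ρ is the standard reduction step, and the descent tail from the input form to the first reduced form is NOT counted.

D = 2808, ⌊√D⌋ = 52
descent: ρ → (-33,-6,21)
descent: ρ → (21,48,-6)  [lands on river]
river: ρ → (-6,48,21)
river: ρ → (21,36,-18)
river: ρ → (-18,36,21)
ρ-cycle length = 4 (tail of 2 descent steps not counted)

4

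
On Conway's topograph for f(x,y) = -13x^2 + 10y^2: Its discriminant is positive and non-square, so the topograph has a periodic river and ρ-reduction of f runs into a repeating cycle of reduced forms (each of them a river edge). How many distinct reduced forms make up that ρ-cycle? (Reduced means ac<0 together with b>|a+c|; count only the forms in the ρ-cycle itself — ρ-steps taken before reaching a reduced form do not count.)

D = 520, ⌊√D⌋ = 22
descent: ρ → (10,20,-3)  [lands on river]
river: ρ → (-3,22,3)
river: ρ → (3,20,-10)
river: ρ → (-10,20,3)
river: ρ → (3,22,-3)
river: ρ → (-3,20,10)
ρ-cycle length = 6 (tail of 1 descent step not counted)

6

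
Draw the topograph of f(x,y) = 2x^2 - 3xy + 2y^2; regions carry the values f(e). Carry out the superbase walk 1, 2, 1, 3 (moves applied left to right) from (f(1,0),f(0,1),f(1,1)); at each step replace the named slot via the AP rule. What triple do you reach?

start (2,2,1) = (f(1,0),f(0,1),f(1,1))
replace slot 1: 2·(2+1) − 2 = 4 → (4,2,1)
replace slot 2: 2·(4+1) − 2 = 8 → (4,8,1)
replace slot 1: 2·(8+1) − 4 = 14 → (14,8,1)
replace slot 3: 2·(14+8) − 1 = 43 → (14,8,43)

14,8,43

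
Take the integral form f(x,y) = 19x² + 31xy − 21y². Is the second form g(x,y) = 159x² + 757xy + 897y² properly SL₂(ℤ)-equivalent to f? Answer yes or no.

D₁ = 2557, D₂ = 2557
river cycle of f (length 18): (-21, 11, 29), (29, 47, -3), (-3, 49, 13), (13, 29, -33), (-33, 37, 9), (9, 35, -37), (-37, 39, 7), (7, 45, -19), (-19, 31, 21), (21, 11, -29), … (8 more)
river cycle of g (length 18): (19, 31, -21), (-21, 11, 29), (29, 47, -3), (-3, 49, 13), (13, 29, -33), (-33, 37, 9), (9, 35, -37), (-37, 39, 7), (7, 45, -19), (-19, 31, 21), … (8 more)
cycles coincide ⇒ equivalent

yes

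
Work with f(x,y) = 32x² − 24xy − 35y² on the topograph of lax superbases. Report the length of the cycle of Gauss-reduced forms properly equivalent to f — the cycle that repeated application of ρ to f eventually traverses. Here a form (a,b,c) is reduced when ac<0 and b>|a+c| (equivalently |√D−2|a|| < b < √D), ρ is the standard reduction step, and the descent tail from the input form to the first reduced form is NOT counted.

D = 5056, ⌊√D⌋ = 71
descent: ρ → (-35,24,32)  [lands on river]
river: ρ → (32,40,-27)
river: ρ → (-27,68,4)
river: ρ → (4,68,-27)
river: ρ → (-27,40,32)
river: ρ → (32,24,-35)
river: ρ → (-35,46,21)
river: ρ → (21,38,-43)
river: ρ → (-43,48,16)
river: ρ → (16,48,-43)
river: ρ → (-43,38,21)
river: ρ → (21,46,-35)
ρ-cycle length = 12 (tail of 1 descent step not counted)

12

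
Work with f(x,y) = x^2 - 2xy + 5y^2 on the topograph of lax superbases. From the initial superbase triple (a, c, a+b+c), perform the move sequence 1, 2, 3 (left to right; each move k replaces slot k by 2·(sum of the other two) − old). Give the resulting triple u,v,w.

start (1,5,4) = (f(1,0),f(0,1),f(1,1))
replace slot 1: 2·(5+4) − 1 = 17 → (17,5,4)
replace slot 2: 2·(17+4) − 5 = 37 → (17,37,4)
replace slot 3: 2·(17+37) − 4 = 104 → (17,37,104)

17,37,104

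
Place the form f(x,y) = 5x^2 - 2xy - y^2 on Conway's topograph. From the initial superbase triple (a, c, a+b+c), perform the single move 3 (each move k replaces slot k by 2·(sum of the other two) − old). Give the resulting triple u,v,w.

start (5,-1,2) = (f(1,0),f(0,1),f(1,1))
replace slot 3: 2·(5+(-1)) − 2 = 6 → (5,-1,6)

5,-1,6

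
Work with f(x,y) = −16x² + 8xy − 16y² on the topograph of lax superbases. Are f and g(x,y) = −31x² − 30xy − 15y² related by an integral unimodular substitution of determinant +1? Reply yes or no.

D₁ = -960, D₂ = -960
f is negative-definite; reduce −f:
−f: flip: (16,-8,16)→(16,8,16)
−f: reduced (well bottom): (16,8,16) with a≤c, −a<b≤a
flip sign back: reduced form of f is (-16,-8,-16)
g is negative-definite; reduce −g:
−g: flip: (31,30,15)→(15,-30,31)
−g: translate: b→0 (≡-30 mod 30), so (15,-30,31)→(15,0,16)
−g: reduced (well bottom): (15,0,16) with a≤c, −a<b≤a
flip sign back: reduced form of g is (-15,0,-16)
reduced forms (-16, -8, -16) vs (-15, 0, -16) ⇒ inequivalent

no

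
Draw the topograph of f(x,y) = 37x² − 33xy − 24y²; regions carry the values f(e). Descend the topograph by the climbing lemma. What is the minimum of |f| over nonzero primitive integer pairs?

descent: ρ → (-24,33,37)  [lands on river]
river: ρ → (37,41,-20)
river: ρ → (-20,39,39)
river: ρ → (39,39,-20)
river: ρ → (-20,41,37)
river: ρ → (37,33,-24)
river: ρ → (-24,63,7)
river: ρ → (7,63,-24)
closes: descent 1, river 8
min |a| on river = 7

7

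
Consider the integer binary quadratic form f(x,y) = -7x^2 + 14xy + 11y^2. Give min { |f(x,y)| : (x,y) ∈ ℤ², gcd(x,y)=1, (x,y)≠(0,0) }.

river: ρ → (11,8,-10)
river: ρ → (-10,12,9)
river: ρ → (9,6,-13)
river: ρ → (-13,20,2)
river: ρ → (2,20,-13)
river: ρ → (-13,6,9)
river: ρ → (9,12,-10)
river: ρ → (-10,8,11)
river: ρ → (11,14,-7)
river: ρ → (-7,14,11)
closes: descent 0, river 10
min |a| on river = 2

2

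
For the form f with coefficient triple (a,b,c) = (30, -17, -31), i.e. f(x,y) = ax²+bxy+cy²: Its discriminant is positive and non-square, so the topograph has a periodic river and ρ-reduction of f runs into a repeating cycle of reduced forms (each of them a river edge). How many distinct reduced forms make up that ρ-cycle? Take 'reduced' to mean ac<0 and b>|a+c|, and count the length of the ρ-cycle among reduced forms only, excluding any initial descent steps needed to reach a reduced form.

D = 4009, ⌊√D⌋ = 63
descent: ρ → (-31,17,30)  [lands on river]
river: ρ → (30,43,-18)
river: ρ → (-18,29,44)
river: ρ → (44,59,-3)
river: ρ → (-3,61,24)
river: ρ → (24,35,-29)
river: ρ → (-29,23,30)
river: ρ → (30,37,-22)
river: ρ → (-22,51,16)
river: ρ → (16,45,-31)
ρ-cycle length = 10 (tail of 1 descent step not counted)

10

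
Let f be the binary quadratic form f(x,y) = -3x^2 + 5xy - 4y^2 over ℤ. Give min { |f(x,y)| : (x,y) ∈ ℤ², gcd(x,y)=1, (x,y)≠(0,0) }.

translate: b→1 (≡-5 mod 6), so (3,-5,4)→(3,1,2)
flip: (3,1,2)→(2,-1,3)
reduced (well bottom): (2,-1,3) with a≤c, −a<b≤a
well minimum |f| = |-2| = 2 (negative-definite)

2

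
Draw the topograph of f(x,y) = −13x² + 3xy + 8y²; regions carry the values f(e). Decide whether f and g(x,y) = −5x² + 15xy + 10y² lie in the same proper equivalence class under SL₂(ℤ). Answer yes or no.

D₁ = 425, D₂ = 425
river cycle of f (length 10): (8, 13, -8), (-8, 19, 2), (2, 17, -17), (-17, 17, 2), (2, 19, -8), (-8, 13, 8), (8, 19, -2), (-2, 17, 17), (17, 17, -2), (-2, 19, 8)
river cycle of g (length 6): (10, 5, -10), (-10, 15, 5), (5, 15, -10), (-10, 5, 10), (10, 15, -5), (-5, 15, 10)
cycles differ ⇒ inequivalent

no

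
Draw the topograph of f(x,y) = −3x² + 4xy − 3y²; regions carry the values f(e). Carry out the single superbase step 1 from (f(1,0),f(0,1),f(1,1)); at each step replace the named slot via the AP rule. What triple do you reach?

start (-3,-3,-2) = (f(1,0),f(0,1),f(1,1))
replace slot 1: 2·((-3)+(-2)) − (-3) = -7 → (-7,-3,-2)

-7,-3,-2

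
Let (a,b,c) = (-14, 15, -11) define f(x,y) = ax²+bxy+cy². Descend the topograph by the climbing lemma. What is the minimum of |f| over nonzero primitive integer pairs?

translate: b→13 (≡-15 mod 28), so (14,-15,11)→(14,13,10)
flip: (14,13,10)→(10,-13,14)
translate: b→7 (≡-13 mod 20), so (10,-13,14)→(10,7,11)
reduced (well bottom): (10,7,11) with a≤c, −a<b≤a
well minimum |f| = |-10| = 10 (negative-definite)

10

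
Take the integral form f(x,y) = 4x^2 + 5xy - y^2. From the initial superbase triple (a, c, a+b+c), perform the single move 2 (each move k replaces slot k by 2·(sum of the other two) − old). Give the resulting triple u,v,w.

start (4,-1,8) = (f(1,0),f(0,1),f(1,1))
replace slot 2: 2·(4+8) − (-1) = 25 → (4,25,8)

4,25,8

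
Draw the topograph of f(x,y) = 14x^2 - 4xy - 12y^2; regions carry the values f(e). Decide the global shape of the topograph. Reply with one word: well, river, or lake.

D = b²−4ac = (-4)² − 4·14·(-12) = 688
D > 0 non-square ⇒ indefinite ⇒ periodic river

river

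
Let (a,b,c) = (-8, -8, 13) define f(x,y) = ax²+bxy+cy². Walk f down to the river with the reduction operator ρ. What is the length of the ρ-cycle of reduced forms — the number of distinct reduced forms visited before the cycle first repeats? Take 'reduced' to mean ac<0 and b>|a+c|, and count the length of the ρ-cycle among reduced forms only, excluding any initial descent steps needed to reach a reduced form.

D = 480, ⌊√D⌋ = 21
descent: ρ → (13,8,-8)  [lands on river]
river: ρ → (-8,8,13)
river: ρ → (13,18,-3)
river: ρ → (-3,18,13)
ρ-cycle length = 4 (tail of 1 descent step not counted)

4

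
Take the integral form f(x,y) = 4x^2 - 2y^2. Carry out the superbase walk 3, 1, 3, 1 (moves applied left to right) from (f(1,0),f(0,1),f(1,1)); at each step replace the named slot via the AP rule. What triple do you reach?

start (4,-2,2) = (f(1,0),f(0,1),f(1,1))
replace slot 3: 2·(4+(-2)) − 2 = 2 → (4,-2,2)
replace slot 1: 2·((-2)+2) − 4 = -4 → (-4,-2,2)
replace slot 3: 2·((-4)+(-2)) − 2 = -14 → (-4,-2,-14)
replace slot 1: 2·((-2)+(-14)) − (-4) = -28 → (-28,-2,-14)

-28,-2,-14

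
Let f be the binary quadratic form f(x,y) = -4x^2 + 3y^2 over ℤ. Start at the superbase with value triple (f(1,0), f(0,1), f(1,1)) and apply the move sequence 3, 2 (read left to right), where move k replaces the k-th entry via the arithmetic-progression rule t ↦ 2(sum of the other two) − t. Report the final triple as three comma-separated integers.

start (-4,3,-1) = (f(1,0),f(0,1),f(1,1))
replace slot 3: 2·((-4)+3) − (-1) = -1 → (-4,3,-1)
replace slot 2: 2·((-4)+(-1)) − 3 = -13 → (-4,-13,-1)

-4,-13,-1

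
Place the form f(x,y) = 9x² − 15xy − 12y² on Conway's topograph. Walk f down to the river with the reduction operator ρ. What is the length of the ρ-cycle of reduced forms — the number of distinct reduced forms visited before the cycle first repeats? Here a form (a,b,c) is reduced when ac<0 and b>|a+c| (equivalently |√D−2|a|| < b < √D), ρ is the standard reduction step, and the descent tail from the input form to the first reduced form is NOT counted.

D = 657, ⌊√D⌋ = 25
descent: ρ → (-12,15,9)  [lands on river]
river: ρ → (9,21,-6)
river: ρ → (-6,15,18)
river: ρ → (18,21,-3)
river: ρ → (-3,21,18)
river: ρ → (18,15,-6)
river: ρ → (-6,21,9)
river: ρ → (9,15,-12)
river: ρ → (-12,9,12)
river: ρ → (12,15,-9)
river: ρ → (-9,21,6)
river: ρ → (6,15,-18)
river: ρ → (-18,21,3)
river: ρ → (3,21,-18)
river: ρ → (-18,15,6)
river: ρ → (6,21,-9)
river: ρ → (-9,15,12)
river: ρ → (12,9,-12)
ρ-cycle length = 18 (tail of 1 descent step not counted)

18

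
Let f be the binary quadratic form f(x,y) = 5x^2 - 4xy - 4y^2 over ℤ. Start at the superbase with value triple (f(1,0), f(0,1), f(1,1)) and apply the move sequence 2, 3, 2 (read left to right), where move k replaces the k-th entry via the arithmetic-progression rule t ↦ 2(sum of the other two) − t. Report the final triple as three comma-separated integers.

start (5,-4,-3) = (f(1,0),f(0,1),f(1,1))
replace slot 2: 2·(5+(-3)) − (-4) = 8 → (5,8,-3)
replace slot 3: 2·(5+8) − (-3) = 29 → (5,8,29)
replace slot 2: 2·(5+29) − 8 = 60 → (5,60,29)

5,60,29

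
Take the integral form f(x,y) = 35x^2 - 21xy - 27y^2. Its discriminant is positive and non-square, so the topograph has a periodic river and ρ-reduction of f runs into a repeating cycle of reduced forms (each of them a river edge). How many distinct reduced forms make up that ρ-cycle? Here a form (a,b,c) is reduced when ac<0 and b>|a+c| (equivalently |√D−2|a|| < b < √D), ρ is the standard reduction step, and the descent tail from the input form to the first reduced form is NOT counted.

D = 4221, ⌊√D⌋ = 64
descent: ρ → (-27,21,35)  [lands on river]
river: ρ → (35,49,-13)
river: ρ → (-13,55,23)
river: ρ → (23,37,-31)
river: ρ → (-31,25,29)
river: ρ → (29,33,-27)
ρ-cycle length = 6 (tail of 1 descent step not counted)

6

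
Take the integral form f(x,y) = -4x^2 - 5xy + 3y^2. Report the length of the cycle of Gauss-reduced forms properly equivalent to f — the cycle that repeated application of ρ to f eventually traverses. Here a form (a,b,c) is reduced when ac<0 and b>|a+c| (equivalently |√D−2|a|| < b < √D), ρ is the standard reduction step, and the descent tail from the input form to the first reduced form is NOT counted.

D = 73, ⌊√D⌋ = 8
descent: ρ → (3,5,-4)  [lands on river]
river: ρ → (-4,3,4)
river: ρ → (4,5,-3)
river: ρ → (-3,7,2)
river: ρ → (2,5,-6)
river: ρ → (-6,7,1)
river: ρ → (1,7,-6)
river: ρ → (-6,5,2)
river: ρ → (2,7,-3)
river: ρ → (-3,5,4)
river: ρ → (4,3,-4)
river: ρ → (-4,5,3)
river: ρ → (3,7,-2)
river: ρ → (-2,5,6)
river: ρ → (6,7,-1)
river: ρ → (-1,7,6)
river: ρ → (6,5,-2)
river: ρ → (-2,7,3)
ρ-cycle length = 18 (tail of 1 descent step not counted)

18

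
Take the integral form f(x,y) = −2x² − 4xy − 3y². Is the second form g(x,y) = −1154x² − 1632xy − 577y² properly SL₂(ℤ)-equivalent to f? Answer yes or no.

D₁ = -8, D₂ = -8
f is negative-definite; reduce −f:
−f: translate: b→0 (≡4 mod 4), so (2,4,3)→(2,0,1)
−f: flip: (2,0,1)→(1,0,2)
−f: reduced (well bottom): (1,0,2) with a≤c, −a<b≤a
flip sign back: reduced form of f is (-1,0,-2)
g is negative-definite; reduce −g:
−g: translate: b→-676 (≡1632 mod 2308), so (1154,1632,577)→(1154,-676,99)
−g: flip: (1154,-676,99)→(99,676,1154)
−g: translate: b→82 (≡676 mod 198), so (99,676,1154)→(99,82,17)
−g: flip: (99,82,17)→(17,-82,99)
−g: translate: b→-14 (≡-82 mod 34), so (17,-82,99)→(17,-14,3)
−g: flip: (17,-14,3)→(3,14,17)
−g: translate: b→2 (≡14 mod 6), so (3,14,17)→(3,2,1)
−g: flip: (3,2,1)→(1,-2,3)
−g: translate: b→0 (≡-2 mod 2), so (1,-2,3)→(1,0,2)
−g: reduced (well bottom): (1,0,2) with a≤c, −a<b≤a
flip sign back: reduced form of g is (-1,0,-2)
reduced forms (-1, 0, -2) vs (-1, 0, -2) ⇒ equivalent

yes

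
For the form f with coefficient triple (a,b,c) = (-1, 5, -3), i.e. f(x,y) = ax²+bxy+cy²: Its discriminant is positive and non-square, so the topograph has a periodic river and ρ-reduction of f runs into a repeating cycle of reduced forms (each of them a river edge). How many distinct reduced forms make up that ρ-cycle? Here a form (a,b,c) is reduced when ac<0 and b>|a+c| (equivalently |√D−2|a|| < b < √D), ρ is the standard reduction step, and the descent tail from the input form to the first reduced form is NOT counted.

D = 13, ⌊√D⌋ = 3
descent: ρ → (-3,1,1)
descent: ρ → (1,3,-1)  [lands on river]
river: ρ → (-1,3,1)
ρ-cycle length = 2 (tail of 2 descent steps not counted)

2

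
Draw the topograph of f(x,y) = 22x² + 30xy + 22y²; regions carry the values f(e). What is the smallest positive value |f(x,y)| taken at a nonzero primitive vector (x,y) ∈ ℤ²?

translate: b→-14 (≡30 mod 44), so (22,30,22)→(22,-14,14)
flip: (22,-14,14)→(14,14,22)
reduced (well bottom): (14,14,22) with a≤c, −a<b≤a
well minimum = a = 14

14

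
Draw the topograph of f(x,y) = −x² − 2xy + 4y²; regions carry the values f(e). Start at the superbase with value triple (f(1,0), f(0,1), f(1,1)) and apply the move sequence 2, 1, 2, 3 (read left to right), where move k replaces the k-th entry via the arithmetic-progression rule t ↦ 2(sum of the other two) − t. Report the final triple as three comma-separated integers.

start (-1,4,1) = (f(1,0),f(0,1),f(1,1))
replace slot 2: 2·((-1)+1) − 4 = -4 → (-1,-4,1)
replace slot 1: 2·((-4)+1) − (-1) = -5 → (-5,-4,1)
replace slot 2: 2·((-5)+1) − (-4) = -4 → (-5,-4,1)
replace slot 3: 2·((-5)+(-4)) − 1 = -19 → (-5,-4,-19)

-5,-4,-19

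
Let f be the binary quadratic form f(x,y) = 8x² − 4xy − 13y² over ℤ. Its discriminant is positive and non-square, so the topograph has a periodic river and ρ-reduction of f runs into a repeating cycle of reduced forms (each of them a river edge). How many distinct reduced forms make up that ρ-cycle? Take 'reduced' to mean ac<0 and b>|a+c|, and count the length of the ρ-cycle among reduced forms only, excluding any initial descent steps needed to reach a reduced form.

D = 432, ⌊√D⌋ = 20
descent: ρ → (-13,4,8)
descent: ρ → (8,12,-9)  [lands on river]
river: ρ → (-9,6,11)
river: ρ → (11,16,-4)
river: ρ → (-4,16,11)
river: ρ → (11,6,-9)
river: ρ → (-9,12,8)
river: ρ → (8,20,-1)
river: ρ → (-1,20,8)
ρ-cycle length = 8 (tail of 2 descent steps not counted)

8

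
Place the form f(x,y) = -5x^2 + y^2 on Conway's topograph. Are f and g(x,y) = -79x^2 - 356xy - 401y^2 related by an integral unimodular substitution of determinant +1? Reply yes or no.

D₁ = 20, D₂ = 20
river cycle of f (length 2): (1, 4, -1), (-1, 4, 1)
river cycle of g (length 2): (1, 4, -1), (-1, 4, 1)
cycles coincide ⇒ equivalent

yes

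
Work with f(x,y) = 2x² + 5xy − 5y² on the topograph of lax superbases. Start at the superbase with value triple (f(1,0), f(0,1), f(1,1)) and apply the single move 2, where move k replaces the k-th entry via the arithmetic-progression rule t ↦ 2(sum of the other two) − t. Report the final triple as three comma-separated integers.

start (2,-5,2) = (f(1,0),f(0,1),f(1,1))
replace slot 2: 2·(2+2) − (-5) = 13 → (2,13,2)

2,13,2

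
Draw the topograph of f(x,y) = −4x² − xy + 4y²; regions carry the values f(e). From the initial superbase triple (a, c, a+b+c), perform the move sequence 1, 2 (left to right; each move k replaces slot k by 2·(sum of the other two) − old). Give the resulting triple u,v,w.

start (-4,4,-1) = (f(1,0),f(0,1),f(1,1))
replace slot 1: 2·(4+(-1)) − (-4) = 10 → (10,4,-1)
replace slot 2: 2·(10+(-1)) − 4 = 14 → (10,14,-1)

10,14,-1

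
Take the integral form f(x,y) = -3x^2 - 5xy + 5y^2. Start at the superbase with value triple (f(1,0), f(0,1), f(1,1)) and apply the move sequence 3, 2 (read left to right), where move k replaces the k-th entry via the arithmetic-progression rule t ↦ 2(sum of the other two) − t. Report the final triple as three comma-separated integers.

start (-3,5,-3) = (f(1,0),f(0,1),f(1,1))
replace slot 3: 2·((-3)+5) − (-3) = 7 → (-3,5,7)
replace slot 2: 2·((-3)+7) − 5 = 3 → (-3,3,7)

-3,3,7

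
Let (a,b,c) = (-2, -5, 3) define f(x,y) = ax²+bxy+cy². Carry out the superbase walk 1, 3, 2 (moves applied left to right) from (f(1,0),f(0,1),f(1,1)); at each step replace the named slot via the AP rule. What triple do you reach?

start (-2,3,-4) = (f(1,0),f(0,1),f(1,1))
replace slot 1: 2·(3+(-4)) − (-2) = 0 → (0,3,-4)
replace slot 3: 2·(0+3) − (-4) = 10 → (0,3,10)
replace slot 2: 2·(0+10) − 3 = 17 → (0,17,10)

0,17,10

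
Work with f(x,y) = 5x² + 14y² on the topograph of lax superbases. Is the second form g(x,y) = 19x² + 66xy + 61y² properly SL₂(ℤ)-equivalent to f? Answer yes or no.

D₁ = -280, D₂ = -280
f: reduced (well bottom): (5,0,14) with a≤c, −a<b≤a
g: translate: b→-10 (≡66 mod 38), so (19,66,61)→(19,-10,5)
g: flip: (19,-10,5)→(5,10,19)
g: translate: b→0 (≡10 mod 10), so (5,10,19)→(5,0,14)
g: reduced (well bottom): (5,0,14) with a≤c, −a<b≤a
reduced forms (5, 0, 14) vs (5, 0, 14) ⇒ equivalent

yes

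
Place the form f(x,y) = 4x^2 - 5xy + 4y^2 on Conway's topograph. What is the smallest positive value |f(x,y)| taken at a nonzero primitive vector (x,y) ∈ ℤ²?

translate: b→3 (≡-5 mod 8), so (4,-5,4)→(4,3,3)
flip: (4,3,3)→(3,-3,4)
translate: b→3 (≡-3 mod 6), so (3,-3,4)→(3,3,4)
reduced (well bottom): (3,3,4) with a≤c, −a<b≤a
well minimum = a = 3

3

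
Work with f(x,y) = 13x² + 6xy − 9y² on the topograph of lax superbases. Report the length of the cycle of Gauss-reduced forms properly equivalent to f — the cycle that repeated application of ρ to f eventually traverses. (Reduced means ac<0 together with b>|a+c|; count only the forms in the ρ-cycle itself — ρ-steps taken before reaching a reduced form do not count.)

D = 504, ⌊√D⌋ = 22
river: ρ → (-9,12,10)
river: ρ → (10,8,-11)
river: ρ → (-11,14,7)
river: ρ → (7,14,-11)
river: ρ → (-11,8,10)
river: ρ → (10,12,-9)
river: ρ → (-9,6,13)
river: ρ → (13,20,-2)
river: ρ → (-2,20,13)
river: ρ → (13,6,-9)
ρ-cycle length = 10 (tail of 0 descent steps not counted)

10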